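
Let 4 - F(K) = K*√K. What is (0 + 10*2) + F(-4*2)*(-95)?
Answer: -360 - 1520*I*√2 ≈ -360.0 - 2149.6*I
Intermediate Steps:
F(K) = 4 - K^(3/2) (F(K) = 4 - K*√K = 4 - K^(3/2))
(0 + 10*2) + F(-4*2)*(-95) = (0 + 10*2) + (4 - (-4*2)^(3/2))*(-95) = (0 + 20) + (4 - (-8)^(3/2))*(-95) = 20 + (4 - (-16)*I*√2)*(-95) = 20 + (4 + 16*I*√2)*(-95) = 20 + (-380 - 1520*I*√2) = -360 - 1520*I*√2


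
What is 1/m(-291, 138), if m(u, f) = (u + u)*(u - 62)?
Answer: 1/205446 ≈ 4.8675e-6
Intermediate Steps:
m(u, f) = 2*u*(-62 + u) (m(u, f) = (2*u)*(-62 + u) = 2*u*(-62 + u))
1/m(-291, 138) = 1/(2*(-291)*(-62 - 291)) = 1/(2*(-291)*(-353)) = 1/205446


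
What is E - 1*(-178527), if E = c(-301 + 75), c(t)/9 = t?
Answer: 176493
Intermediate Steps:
c(t) = 9*t
E = -2034 (E = 9*(-301 + 75) = 9*(-226) = -2034)
E - 1*(-178527) = -2034 - 1*(-178527) = -2034 + 178527 = 176493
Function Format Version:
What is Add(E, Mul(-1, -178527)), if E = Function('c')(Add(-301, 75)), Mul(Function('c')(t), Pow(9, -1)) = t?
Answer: 176493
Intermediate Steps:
Function('c')(t) = Mul(9, t)
E = -2034 (E = Mul(9, Add(-301, 75)) = Mul(9, -226) = -2034)
Add(E, Mul(-1, -178527)) = Add(-2034, Mul(-1, -178527)) = Add(-2034, 178527) = 176493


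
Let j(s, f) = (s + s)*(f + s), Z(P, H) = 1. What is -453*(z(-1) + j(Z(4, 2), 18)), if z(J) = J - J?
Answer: -17214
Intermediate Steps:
z(J) = 0
j(s, f) = 2*s*(f + s) (j(s, f) = (2*s)*(f + s) = 2*s*(f + s))
-453*(z(-1) + j(Z(4, 2), 18)) = -453*(0 + 2*1*(18 + 1)) = -453*(0 + 2*1*19) = -453*(0 + 38) = -453*38 = -17214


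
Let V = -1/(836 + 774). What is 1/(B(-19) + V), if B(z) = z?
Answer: -1610/30591 ≈ -0.052630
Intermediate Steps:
V = -1/1610 ≈ -0.00062112
1/(B(-19) + V) = 1/(-19 - 1/1610) = 1/(-30591/1610) = -1610/30591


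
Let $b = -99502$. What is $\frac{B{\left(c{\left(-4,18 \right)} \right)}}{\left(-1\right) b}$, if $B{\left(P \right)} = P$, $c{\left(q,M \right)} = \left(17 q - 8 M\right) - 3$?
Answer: $- \frac{5}{2314} \approx -0.0021608$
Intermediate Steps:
$c{\left(q,M \right)} = -3 - 8 M + 17 q$ ($c{\left(q,M \right)} = \left(- 8 M + 17 q\right) - 3 = -3 - 8 M + 17 q$)
$\frac{B{\left(c{\left(-4,18 \right)} \right)}}{\left(-1\right) b} = \frac{-3 - 144 + 17 \left(-4\right)}{\left(-1\right) \left(-99502\right)} = \frac{-3 - 144 - 68}{99502} = \left(-215\right) \frac{1}{99502} = - \frac{5}{2314}$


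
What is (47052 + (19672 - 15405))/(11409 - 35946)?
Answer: -51319/24537 ≈ -2.0915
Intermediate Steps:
(47052 + (19672 - 15405))/(11409 - 35946) = (47052 + 4267)/(-24537) = 51319*(-1/24537) = -51319/24537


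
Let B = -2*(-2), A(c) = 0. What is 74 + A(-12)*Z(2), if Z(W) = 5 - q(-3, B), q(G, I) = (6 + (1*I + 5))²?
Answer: 74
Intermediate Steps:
B = 4
q(G, I) = (11 + I)² (q(G, I) = (6 + (I + 5))² = (6 + (5 + I))² = (11 + I)²)
Z(W) = -220 (Z(W) = 5 - (11 + 4)² = 5 - 1*15² = 5 - 1*225 = 5 - 225 = -220)
74 + A(-12)*Z(2) = 74 + 0*(-220) = 74 + 0 = 74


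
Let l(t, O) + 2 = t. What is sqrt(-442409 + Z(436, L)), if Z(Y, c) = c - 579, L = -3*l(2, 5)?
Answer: 2*I*sqrt(110747) ≈ 665.57*I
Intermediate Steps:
l(t, O) = -2 + t
L = 0 (L = -3*(-2 + 2) = -3*0 = 0)
Z(Y, c) = -579 + c
sqrt(-442409 + Z(436, L)) = sqrt(-442409 + (-579 + 0)) = sqrt(-442409 - 579) = sqrt(-442988) = 2*I*sqrt(110747)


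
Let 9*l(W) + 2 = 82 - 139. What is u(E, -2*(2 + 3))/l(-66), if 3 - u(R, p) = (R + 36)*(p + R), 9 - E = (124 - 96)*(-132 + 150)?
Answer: 2086128/59 ≈ 35358.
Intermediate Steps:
E = -495 (E = 9 - (124 - 96)*(-132 + 150) = 9 - 28*18 = 9 - 1*504 = 9 - 504 = -495)
u(R, p) = 3 - (36 + R)*(R + p) (u(R, p) = 3 - (R + 36)*(p + R) = 3 - (36 + R)*(R + p))
l(W) = -59/9 (l(W) = -2/9 + (82 - 139)/9 = -2/9 + (⅑)*(-57) = -2/9 - 19/3 = -59/9)
u(E, -2*(2 + 3))/l(-66) = (3 - 1*(-495)² - 36*(-495) - (-72)*(2 + 3) - 1*(-495)*(-2*(2 + 3)))/(-59/9) = (3 - 1*245025 + 17820 - (-72)*5 - 1*(-495)*(-2*5))*(-9/59) = (3 - 245025 + 17820 - 36*(-10) - 1*(-495)*(-10))*(-9/59) = (3 - 245025 + 17820 + 360 - 4950)*(-9/59) = -231792*(-9/59) = 2086128/59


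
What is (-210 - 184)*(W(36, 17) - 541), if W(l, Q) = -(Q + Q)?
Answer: 226550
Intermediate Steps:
W(l, Q) = -2*Q
(-210 - 184)*(W(36, 17) - 541) = (-210 - 184)*(-2*17 - 541) = -394*(-34 - 541) = -394*(-575) = 226550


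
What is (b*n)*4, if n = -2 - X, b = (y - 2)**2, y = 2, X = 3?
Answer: 0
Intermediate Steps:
b = 0 (b = (2 - 2)**2 = 0**2 = 0)
n = -5 (n = -2 - 1*3 = -2 - 3 = -5)
(b*n)*4 = (0*(-5))*4 = 0*4 = 0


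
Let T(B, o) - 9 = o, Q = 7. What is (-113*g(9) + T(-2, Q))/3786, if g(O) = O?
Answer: -1001/3786 ≈ -0.26440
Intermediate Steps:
T(B, o) = 9 + o
(-113*g(9) + T(-2, Q))/3786 = (-113*9 + (9 + 7))/3786 = (-1017 + 16)*(1/3786) = -1001*1/3786 = -1001/3786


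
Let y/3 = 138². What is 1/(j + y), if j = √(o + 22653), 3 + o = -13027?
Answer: 57132/3264055801 - √9623/3264055801 ≈ 1.7473e-5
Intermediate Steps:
o = -13030 (o = -3 - 13027 = -13030)
j = √9623 (j = √(-13030 + 22653) = √9623 ≈ 98.097)
y = 57132 (y = 3*138² = 3*19044 = 57132)
1/(j + y) = 1/(√9623 + 57132) = 1/(57132 + √9623)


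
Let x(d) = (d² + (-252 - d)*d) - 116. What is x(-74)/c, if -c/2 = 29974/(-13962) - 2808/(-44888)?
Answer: 181476421503/40820863 ≈ 4445.7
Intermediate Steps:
c = 163283452/39170391 (c = -2*(29974/(-13962) - 2808/(-44888)) = -2*(29974*(-1/13962) - 2808*(-1/44888)) = -2*(-14987/6981 + 351/5611) = -2*(-81641726/39170391) = 163283452/39170391 ≈ 4.1685)
x(d) = -116 + d² + d*(-252 - d) (x(d) = (d² + d*(-252 - d)) - 116 = -116 + d² + d*(-252 - d))
x(-74)/c = (-116 - 252*(-74))/(163283452/39170391) = (-116 + 18648)*(39170391/163283452) = 18532*(39170391/163283452) = 181476421503/40820863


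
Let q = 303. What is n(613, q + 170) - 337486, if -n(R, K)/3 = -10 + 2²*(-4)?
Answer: -337408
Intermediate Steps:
n(R, K) = 78 (n(R, K) = -3*(-10 + 2²*(-4)) = -3*(-10 + 4*(-4)) = -3*(-10 - 16) = -3*(-26) = 78)
n(613, q + 170) - 337486 = 78 - 337486 = -337408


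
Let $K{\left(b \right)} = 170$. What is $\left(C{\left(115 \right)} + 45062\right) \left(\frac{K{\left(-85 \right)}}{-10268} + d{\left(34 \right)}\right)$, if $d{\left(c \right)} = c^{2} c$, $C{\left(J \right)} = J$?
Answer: $\frac{536242090131}{302} \approx 1.7756 \cdot 10^{9}$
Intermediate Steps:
$d{\left(c \right)} = c^{3}$
$\left(C{\left(115 \right)} + 45062\right) \left(\frac{K{\left(-85 \right)}}{-10268} + d{\left(34 \right)}\right) = \left(115 + 45062\right) \left(\frac{170}{-10268} + 34^{3}\right) = 45177 \left(170 \left(- \frac{1}{10268}\right) + 39304\right) = 45177 \left(- \frac{5}{302} + 39304\right) = 45177 \cdot \frac{11869803}{302} = \frac{536242090131}{302}$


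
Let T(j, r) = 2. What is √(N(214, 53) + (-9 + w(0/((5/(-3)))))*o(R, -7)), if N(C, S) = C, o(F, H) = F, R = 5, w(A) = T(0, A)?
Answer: √179 ≈ 13.379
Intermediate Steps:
w(A) = 2
√(N(214, 53) + (-9 + w(0/((5/(-3)))))*o(R, -7)) = √(214 + (-9 + 2)*5) = √(214 - 7*5) = √(214 - 35) = √179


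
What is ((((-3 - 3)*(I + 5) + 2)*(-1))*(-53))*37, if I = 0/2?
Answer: -54908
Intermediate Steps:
I = 0 (I = 0*(½) = 0)
((((-3 - 3)*(I + 5) + 2)*(-1))*(-53))*37 = ((((-3 - 3)*(0 + 5) + 2)*(-1))*(-53))*37 = (((-6*5 + 2)*(-1))*(-53))*37 = (((-30 + 2)*(-1))*(-53))*37 = (-28*(-1)*(-53))*37 = (28*(-53))*37 = -1484*37 = -54908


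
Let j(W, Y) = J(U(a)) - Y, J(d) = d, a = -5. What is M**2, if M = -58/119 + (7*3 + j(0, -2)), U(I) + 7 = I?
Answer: 1565001/14161 ≈ 110.51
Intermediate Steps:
U(I) = -7 + I
j(W, Y) = -12 - Y (j(W, Y) = (-7 - 5) - Y = -12 - Y)
M = 1251/119 (M = -58/119 + (7*3 + (-12 - 1*(-2))) = -58*1/119 + (21 + (-12 + 2)) = -58/119 + (21 - 10) = -58/119 + 11 = 1251/119 ≈ 10.513)
M**2 = (1251/119)**2 = 1565001/14161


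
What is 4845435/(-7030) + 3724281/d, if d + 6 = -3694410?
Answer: -54324952383/78702256 ≈ -690.26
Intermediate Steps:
d = -3694416 (d = -6 - 3694410 = -3694416)
4845435/(-7030) + 3724281/d = 4845435/(-7030) + 3724281/(-3694416) = 4845435*(-1/7030) + 3724281*(-1/3694416) = -969087/1406 - 112857/111952 = -54324952383/78702256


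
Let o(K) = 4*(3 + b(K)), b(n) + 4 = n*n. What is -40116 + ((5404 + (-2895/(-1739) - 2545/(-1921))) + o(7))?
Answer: -115308180830/3340619 ≈ -34517.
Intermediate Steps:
b(n) = -4 + n² (b(n) = -4 + n*n = -4 + n²)
o(K) = -4 + 4*K² (o(K) = 4*(3 + (-4 + K²)) = 4*(-1 + K²) = -4 + 4*K²)
-40116 + ((5404 + (-2895/(-1739) - 2545/(-1921))) + o(7)) = -40116 + ((5404 + (-2895/(-1739) - 2545/(-1921))) + (-4 + 4*7²)) = -40116 + ((5404 + (-2895*(-1/1739) - 2545*(-1/1921))) + (-4 + 4*49)) = -40116 + ((5404 + (2895/1739 + 2545/1921)) + (-4 + 196)) = -40116 + ((5404 + 9987050/3340619) + 192) = -40116 + (18062692126/3340619 + 192) = -40116 + 18704090974/3340619 = -115308180830/3340619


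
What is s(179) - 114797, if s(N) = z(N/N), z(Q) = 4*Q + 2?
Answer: -114791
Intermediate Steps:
z(Q) = 2 + 4*Q
s(N) = 6 (s(N) = 2 + 4*(N/N) = 2 + 4*1 = 2 + 4 = 6)
s(179) - 114797 = 6 - 114797 = -114791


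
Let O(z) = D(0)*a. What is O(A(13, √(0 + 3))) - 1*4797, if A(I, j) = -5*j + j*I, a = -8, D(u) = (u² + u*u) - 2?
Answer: -4781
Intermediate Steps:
D(u) = -2 + 2*u² (D(u) = (u² + u²) - 2 = 2*u² - 2 = -2 + 2*u²)
A(I, j) = -5*j + I*j
O(z) = 16 (O(z) = (-2 + 2*0²)*(-8) = (-2 + 2*0)*(-8) = (-2 + 0)*(-8) = -2*(-8) = 16)
O(A(13, √(0 + 3))) - 1*4797 = 16 - 1*4797 = 16 - 4797 = -4781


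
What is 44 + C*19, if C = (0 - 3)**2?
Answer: 215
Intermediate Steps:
C = 9 (C = (-3)**2 = 9)
44 + C*19 = 44 + 9*19 = 44 + 171 = 215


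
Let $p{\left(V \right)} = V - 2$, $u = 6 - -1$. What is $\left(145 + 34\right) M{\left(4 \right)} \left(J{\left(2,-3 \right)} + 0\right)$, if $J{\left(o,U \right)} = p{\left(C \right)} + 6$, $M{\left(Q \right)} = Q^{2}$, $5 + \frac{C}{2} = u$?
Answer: $22912$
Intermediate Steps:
$u = 7$ ($u = 6 + 1 = 7$)
$C = 4$ ($C = -10 + 2 \cdot 7 = -10 + 14 = 4$)
$p{\left(V \right)} = -2 + V$
$J{\left(o,U \right)} = 8$ ($J{\left(o,U \right)} = \left(-2 + 4\right) + 6 = 2 + 6 = 8$)
$\left(145 + 34\right) M{\left(4 \right)} \left(J{\left(2,-3 \right)} + 0\right) = \left(145 + 34\right) 4^{2} \left(8 + 0\right) = 179 \cdot 16 \cdot 8 = 179 \cdot 128 = 22912$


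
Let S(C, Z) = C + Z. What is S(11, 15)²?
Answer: 676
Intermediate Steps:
S(11, 15)² = (11 + 15)² = 26² = 676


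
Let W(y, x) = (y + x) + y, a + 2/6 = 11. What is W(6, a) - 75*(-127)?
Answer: 28643/3 ≈ 9547.7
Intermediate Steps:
a = 32/3 (a = -1/3 + 11 = 32/3 ≈ 10.667)
W(y, x) = x + 2*y (W(y, x) = (x + y) + y = x + 2*y)
W(6, a) - 75*(-127) = (32/3 + 2*6) - 75*(-127) = (32/3 + 12) + 9525 = 68/3 + 9525 = 28643/3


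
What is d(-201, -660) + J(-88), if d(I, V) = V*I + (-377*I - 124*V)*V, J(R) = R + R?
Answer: -103894736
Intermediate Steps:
J(R) = 2*R
d(I, V) = I*V + V*(-377*I - 124*V)
d(-201, -660) + J(-88) = -4*(-660)*(31*(-660) + 94*(-201)) + 2*(-88) = -4*(-660)*(-20460 - 18894) - 176 = -4*(-660)*(-39354) - 176 = -103894560 - 176 = -103894736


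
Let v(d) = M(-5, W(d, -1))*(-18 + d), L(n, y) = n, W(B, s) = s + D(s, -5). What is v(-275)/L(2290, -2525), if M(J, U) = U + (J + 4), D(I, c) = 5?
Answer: -879/2290 ≈ -0.38384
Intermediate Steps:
W(B, s) = 5 + s (W(B, s) = s + 5 = 5 + s)
M(J, U) = 4 + J + U (M(J, U) = U + (4 + J) = 4 + J + U)
v(d) = -54 + 3*d (v(d) = (4 - 5 + (5 - 1))*(-18 + d) = (4 - 5 + 4)*(-18 + d) = 3*(-18 + d) = -54 + 3*d)
v(-275)/L(2290, -2525) = (-54 + 3*(-275))/2290 = (-54 - 825)*(1/2290) = -879*1/2290 = -879/2290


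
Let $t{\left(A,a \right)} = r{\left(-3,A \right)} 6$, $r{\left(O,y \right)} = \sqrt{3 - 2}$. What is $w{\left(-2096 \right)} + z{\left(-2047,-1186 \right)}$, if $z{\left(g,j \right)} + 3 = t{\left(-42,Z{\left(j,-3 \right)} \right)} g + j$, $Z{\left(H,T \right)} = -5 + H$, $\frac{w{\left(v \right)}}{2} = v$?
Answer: $-17663$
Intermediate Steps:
$r{\left(O,y \right)} = 1$ ($r{\left(O,y \right)} = \sqrt{1} = 1$)
$w{\left(v \right)} = 2 v$
$t{\left(A,a \right)} = 6$ ($t{\left(A,a \right)} = 1 \cdot 6 = 6$)
$z{\left(g,j \right)} = -3 + j + 6 g$ ($z{\left(g,j \right)} = -3 + \left(6 g + j\right) = -3 + \left(j + 6 g\right) = -3 + j + 6 g$)
$w{\left(-2096 \right)} + z{\left(-2047,-1186 \right)} = 2 \left(-2096\right) - 13471 = -4192 - 13471 = -17663$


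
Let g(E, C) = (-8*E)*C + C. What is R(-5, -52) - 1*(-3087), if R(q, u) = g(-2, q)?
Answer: 3002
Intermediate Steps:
g(E, C) = C - 8*C*E (g(E, C) = -8*C*E + C = C - 8*C*E)
R(q, u) = 17*q (R(q, u) = q*(1 - 8*(-2)) = q*(1 + 16) = q*17 = 17*q)
R(-5, -52) - 1*(-3087) = 17*(-5) - 1*(-3087) = -85 + 3087 = 3002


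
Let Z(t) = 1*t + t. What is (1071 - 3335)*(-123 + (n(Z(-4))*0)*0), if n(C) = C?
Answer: 278472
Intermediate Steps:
Z(t) = 2*t (Z(t) = t + t = 2*t)
(1071 - 3335)*(-123 + (n(Z(-4))*0)*0) = (1071 - 3335)*(-123 + ((2*(-4))*0)*0) = -2264*(-123 - 8*0*0) = -2264*(-123 + 0*0) = -2264*(-123 + 0) = -2264*(-123) = 278472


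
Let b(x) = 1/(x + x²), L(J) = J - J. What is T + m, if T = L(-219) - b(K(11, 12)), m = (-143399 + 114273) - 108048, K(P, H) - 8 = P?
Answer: -52126121/380 ≈ -1.3717e+5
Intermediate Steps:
K(P, H) = 8 + P
L(J) = 0
m = -137174 (m = -29126 - 108048 = -137174)
T = -1/380 (T = 0 - 1/((8 + 11)*(1 + (8 + 11))) = 0 - 1/(19*(1 + 19)) = 0 - 1/(19*20) = 0 - 1*1/380 = 0 - 1/380 = -1/380 ≈ -0.0026316)
T + m = -1/380 - 137174 = -52126121/380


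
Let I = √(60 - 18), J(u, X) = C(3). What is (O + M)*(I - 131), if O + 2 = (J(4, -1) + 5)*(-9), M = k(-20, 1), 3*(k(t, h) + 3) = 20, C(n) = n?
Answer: 27641/3 - 211*√42/3 ≈ 8757.9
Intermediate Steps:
J(u, X) = 3
k(t, h) = 11/3 (k(t, h) = -3 + (⅓)*20 = -3 + 20/3 = 11/3)
M = 11/3 ≈ 3.6667
I = √42 ≈ 6.4807
O = -74 (O = -2 + (3 + 5)*(-9) = -2 + 8*(-9) = -2 - 72 = -74)
(O + M)*(I - 131) = (-74 + 11/3)*(√42 - 131) = -211*(-131 + √42)/3 = 27641/3 - 211*√42/3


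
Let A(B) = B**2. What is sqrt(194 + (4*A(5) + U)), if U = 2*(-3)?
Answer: 12*sqrt(2) ≈ 16.971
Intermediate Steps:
U = -6
sqrt(194 + (4*A(5) + U)) = sqrt(194 + (4*5**2 - 6)) = sqrt(194 + (4*25 - 6)) = sqrt(194 + (100 - 6)) = sqrt(194 + 94) = sqrt(288) = 12*sqrt(2)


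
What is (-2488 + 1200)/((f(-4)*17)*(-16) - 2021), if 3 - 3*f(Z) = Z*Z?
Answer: 552/361 ≈ 1.5291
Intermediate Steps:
f(Z) = 1 - Z²/3 (f(Z) = 1 - Z*Z/3 = 1 - Z²/3)
(-2488 + 1200)/((f(-4)*17)*(-16) - 2021) = (-2488 + 1200)/(((1 - ⅓*(-4)²)*17)*(-16) - 2021) = -1288/(((1 - ⅓*16)*17)*(-16) - 2021) = -1288/(((1 - 16/3)*17)*(-16) - 2021) = -1288/(-13/3*17*(-16) - 2021) = -1288/(-221/3*(-16) - 2021) = -1288/(3536/3 - 2021) = -1288/(-2527/3) = -1288*(-3/2527) = 552/361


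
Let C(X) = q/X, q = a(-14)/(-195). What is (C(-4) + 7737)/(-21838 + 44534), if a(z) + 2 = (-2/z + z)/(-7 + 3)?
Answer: 168976121/495680640 ≈ 0.34090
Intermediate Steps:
a(z) = -2 + 1/(2*z) - z/4 (a(z) = -2 + (-2/z + z)/(-7 + 3) = -2 + (z - 2/z)/(-4) = -2 + (z - 2/z)*(-1/4) = -2 + (1/(2*z) - z/4) = -2 + 1/(2*z) - z/4)
q = -41/5460 (q = ((1/4)*(2 - 1*(-14)*(8 - 14))/(-14))/(-195) = ((1/4)*(-1/14)*(2 - 1*(-14)*(-6)))*(-1/195) = ((1/4)*(-1/14)*(2 - 84))*(-1/195) = ((1/4)*(-1/14)*(-82))*(-1/195) = (41/28)*(-1/195) = -41/5460 ≈ -0.0075092)
C(X) = -41/(5460*X)
(C(-4) + 7737)/(-21838 + 44534) = (-41/5460/(-4) + 7737)/(-21838 + 44534) = (-41/5460*(-1/4) + 7737)/22696 = (41/21840 + 7737)*(1/22696) = (168976121/21840)*(1/22696) = 168976121/495680640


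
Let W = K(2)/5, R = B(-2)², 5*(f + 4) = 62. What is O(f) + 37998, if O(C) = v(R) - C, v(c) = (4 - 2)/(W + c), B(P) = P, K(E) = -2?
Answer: 1709557/45 ≈ 37990.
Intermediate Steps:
f = 42/5 (f = -4 + (⅕)*62 = -4 + 62/5 = 42/5 ≈ 8.4000)
R = 4 (R = (-2)² = 4)
W = -⅖ (W = -2/5 = -2*⅕ = -⅖ ≈ -0.40000)
v(c) = 2/(-⅖ + c) (v(c) = (4 - 2)/(-⅖ + c) = 2/(-⅖ + c))
O(C) = 5/9 - C (O(C) = 10/(-2 + 5*4) - C = 10/(-2 + 20) - C = 10/18 - C = 10*(1/18) - C = 5/9 - C)
O(f) + 37998 = (5/9 - 1*42/5) + 37998 = (5/9 - 42/5) + 37998 = -353/45 + 37998 = 1709557/45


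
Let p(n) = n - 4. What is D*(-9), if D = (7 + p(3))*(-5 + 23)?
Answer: -972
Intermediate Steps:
p(n) = -4 + n
D = 108 (D = (7 + (-4 + 3))*(-5 + 23) = (7 - 1)*18 = 6*18 = 108)
D*(-9) = 108*(-9) = -972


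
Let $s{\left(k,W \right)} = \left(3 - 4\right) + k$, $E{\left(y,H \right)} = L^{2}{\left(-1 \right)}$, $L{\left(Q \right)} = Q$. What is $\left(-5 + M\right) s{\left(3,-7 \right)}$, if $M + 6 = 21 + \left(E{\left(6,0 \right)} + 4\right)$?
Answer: $30$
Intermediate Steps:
$E{\left(y,H \right)} = 1$ ($E{\left(y,H \right)} = \left(-1\right)^{2} = 1$)
$s{\left(k,W \right)} = -1 + k$
$M = 20$ ($M = -6 + \left(21 + \left(1 + 4\right)\right) = -6 + \left(21 + 5\right) = -6 + 26 = 20$)
$\left(-5 + M\right) s{\left(3,-7 \right)} = \left(-5 + 20\right) \left(-1 + 3\right) = 15 \cdot 2 = 30$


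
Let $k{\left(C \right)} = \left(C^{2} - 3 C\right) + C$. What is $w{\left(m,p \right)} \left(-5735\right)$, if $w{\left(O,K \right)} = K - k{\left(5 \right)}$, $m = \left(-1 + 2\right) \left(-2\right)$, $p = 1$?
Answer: $80290$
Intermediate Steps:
$k{\left(C \right)} = C^{2} - 2 C$
$m = -2$ ($m = 1 \left(-2\right) = -2$)
$w{\left(O,K \right)} = -15 + K$ ($w{\left(O,K \right)} = K - 5 \left(-2 + 5\right) = K - 5 \cdot 3 = K - 15 = -15 + K$)
$w{\left(m,p \right)} \left(-5735\right) = \left(-15 + 1\right) \left(-5735\right) = \left(-14\right) \left(-5735\right) = 80290$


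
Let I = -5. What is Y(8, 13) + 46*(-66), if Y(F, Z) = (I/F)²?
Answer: -194279/64 ≈ -3035.6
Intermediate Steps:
Y(F, Z) = 25/F² (Y(F, Z) = (-5/F)² = 25/F²)
Y(8, 13) + 46*(-66) = 25/8² + 46*(-66) = 25*(1/64) - 3036 = 25/64 - 3036 = -194279/64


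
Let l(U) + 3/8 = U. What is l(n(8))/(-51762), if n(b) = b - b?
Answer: 1/138032 ≈ 7.2447e-6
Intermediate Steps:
n(b) = 0
l(U) = -3/8 + U
l(n(8))/(-51762) = (-3/8 + 0)/(-51762) = -3/8*(-1/51762) = 1/138032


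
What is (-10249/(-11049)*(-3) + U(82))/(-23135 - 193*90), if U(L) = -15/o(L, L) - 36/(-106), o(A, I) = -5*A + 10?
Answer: 37566643/632522839600 ≈ 5.9392e-5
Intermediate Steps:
o(A, I) = 10 - 5*A
U(L) = 18/53 - 15/(10 - 5*L) (U(L) = -15/(10 - 5*L) - 36/(-106) = -15/(10 - 5*L) - 36*(-1/106) = -15/(10 - 5*L) + 18/53 = 18/53 - 15/(10 - 5*L))
(-10249/(-11049)*(-3) + U(82))/(-23135 - 193*90) = (-10249/(-11049)*(-3) + 3*(41 + 6*82)/(53*(-2 + 82)))/(-23135 - 193*90) = (-10249*(-1/11049)*(-3) + (3/53)*(41 + 492)/80)/(-23135 - 17370) = ((10249/11049)*(-3) + (3/53)*(1/80)*533)/(-40505) = (-10249/3683 + 1599/4240)*(-1/40505) = -37566643/15615920*(-1/40505) = 37566643/632522839600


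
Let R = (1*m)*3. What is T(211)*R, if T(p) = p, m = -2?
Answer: -1266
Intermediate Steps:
R = -6 (R = (1*(-2))*3 = -2*3 = -6)
T(211)*R = 211*(-6) = -1266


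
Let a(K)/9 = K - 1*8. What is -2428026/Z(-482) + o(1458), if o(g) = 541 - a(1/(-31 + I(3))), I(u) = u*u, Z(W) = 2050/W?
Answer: 12887226227/22550 ≈ 5.7150e+5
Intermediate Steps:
I(u) = u²
a(K) = -72 + 9*K (a(K) = 9*(K - 1*8) = 9*(K - 8) = 9*(-8 + K) = -72 + 9*K)
o(g) = 13495/22 (o(g) = 541 - (-72 + 9/(-31 + 3²)) = 541 - (-72 + 9/(-31 + 9)) = 541 - (-72 + 9/(-22)) = 541 - (-72 + 9*(-1/22)) = 541 - (-72 - 9/22) = 541 - 1*(-1593/22) = 541 + 1593/22 = 13495/22)
-2428026/Z(-482) + o(1458) = -2428026/(2050/(-482)) + 13495/22 = -2428026/(2050*(-1/482)) + 13495/22 = -2428026/(-1025/241) + 13495/22 = -2428026*(-241/1025) + 13495/22 = 585154266/1025 + 13495/22 = 12887226227/22550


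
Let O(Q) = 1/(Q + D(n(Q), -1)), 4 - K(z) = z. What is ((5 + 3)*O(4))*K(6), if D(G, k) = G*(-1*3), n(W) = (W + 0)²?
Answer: 4/11 ≈ 0.36364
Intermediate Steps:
K(z) = 4 - z
n(W) = W²
D(G, k) = -3*G (D(G, k) = G*(-3) = -3*G)
O(Q) = 1/(Q - 3*Q²)
((5 + 3)*O(4))*K(6) = ((5 + 3)*(-1/(4*(-1 + 3*4))))*(4 - 1*6) = (8*(-1*¼/(-1 + 12)))*(4 - 6) = (8*(-1*¼/11))*(-2) = (8*(-1*¼*1/11))*(-2) = (8*(-1/44))*(-2) = -2/11*(-2) = 4/11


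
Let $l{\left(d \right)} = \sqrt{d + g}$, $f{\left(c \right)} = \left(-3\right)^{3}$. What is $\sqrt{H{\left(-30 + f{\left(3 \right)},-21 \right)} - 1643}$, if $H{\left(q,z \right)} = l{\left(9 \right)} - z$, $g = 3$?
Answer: $\sqrt{-1622 + 2 \sqrt{3}} \approx 40.231 i$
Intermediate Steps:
$f{\left(c \right)} = -27$
$l{\left(d \right)} = \sqrt{3 + d}$ ($l{\left(d \right)} = \sqrt{d + 3} = \sqrt{3 + d}$)
$H{\left(q,z \right)} = - z + 2 \sqrt{3}$ ($H{\left(q,z \right)} = \sqrt{3 + 9} - z = \sqrt{12} - z = 2 \sqrt{3} - z = - z + 2 \sqrt{3}$)
$\sqrt{H{\left(-30 + f{\left(3 \right)},-21 \right)} - 1643} = \sqrt{\left(\left(-1\right) \left(-21\right) + 2 \sqrt{3}\right) - 1643} = \sqrt{\left(21 + 2 \sqrt{3}\right) - 1643} = \sqrt{-1622 + 2 \sqrt{3}}$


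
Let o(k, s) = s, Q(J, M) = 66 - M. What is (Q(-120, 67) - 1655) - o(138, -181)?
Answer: -1475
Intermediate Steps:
(Q(-120, 67) - 1655) - o(138, -181) = ((66 - 1*67) - 1655) - 1*(-181) = ((66 - 67) - 1655) + 181 = (-1 - 1655) + 181 = -1656 + 181 = -1475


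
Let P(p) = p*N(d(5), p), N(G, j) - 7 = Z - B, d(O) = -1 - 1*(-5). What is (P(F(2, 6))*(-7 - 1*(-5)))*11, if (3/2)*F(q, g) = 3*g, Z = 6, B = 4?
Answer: -2376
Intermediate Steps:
F(q, g) = 2*g (F(q, g) = 2*(3*g)/3 = 2*g)
d(O) = 4 (d(O) = -1 + 5 = 4)
N(G, j) = 9 (N(G, j) = 7 + (6 - 1*4) = 7 + (6 - 4) = 7 + 2 = 9)
P(p) = 9*p (P(p) = p*9 = 9*p)
(P(F(2, 6))*(-7 - 1*(-5)))*11 = ((9*(2*6))*(-7 - 1*(-5)))*11 = ((9*12)*(-7 + 5))*11 = (108*(-2))*11 = -216*11 = -2376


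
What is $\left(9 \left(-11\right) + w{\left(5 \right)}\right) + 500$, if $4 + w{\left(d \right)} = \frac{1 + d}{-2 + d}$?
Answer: $399$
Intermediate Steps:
$w{\left(d \right)} = -4 + \frac{1 + d}{-2 + d}$
$\left(9 \left(-11\right) + w{\left(5 \right)}\right) + 500 = \left(9 \left(-11\right) + \frac{3 \left(3 - 5\right)}{-2 + 5}\right) + 500 = \left(-99 + \frac{3 \left(3 - 5\right)}{3}\right) + 500 = \left(-99 + 3 \cdot \frac{1}{3} \left(-2\right)\right) + 500 = \left(-99 - 2\right) + 500 = -101 + 500 = 399$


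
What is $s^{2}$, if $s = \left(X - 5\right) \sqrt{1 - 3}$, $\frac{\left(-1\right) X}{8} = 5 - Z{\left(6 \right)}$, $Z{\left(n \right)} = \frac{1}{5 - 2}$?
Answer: $- \frac{32258}{9} \approx -3584.2$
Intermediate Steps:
$Z{\left(n \right)} = \frac{1}{3}$
$X = - \frac{112}{3}$ ($X = - 8 \left(5 - \frac{1}{3}\right) = \left(-8\right) \frac{14}{3} = - \frac{112}{3} \approx -37.333$)
$s = - \frac{127 i \sqrt{2}}{3}$ ($s = \left(- \frac{112}{3} - 5\right) \sqrt{1 - 3} = - \frac{127 \sqrt{-2}}{3} = - \frac{127 i \sqrt{2}}{3} \approx - 59.868 i$)
$s^{2} = \left(- \frac{127 i \sqrt{2}}{3}\right)^{2} = - \frac{32258}{9}$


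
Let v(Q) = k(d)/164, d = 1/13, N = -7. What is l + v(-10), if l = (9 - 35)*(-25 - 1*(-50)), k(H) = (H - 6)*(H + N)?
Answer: -9004235/13858 ≈ -649.75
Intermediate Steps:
d = 1/13 ≈ 0.076923
k(H) = (-7 + H)*(-6 + H) (k(H) = (H - 6)*(H - 7) = (-6 + H)*(-7 + H) = (-7 + H)*(-6 + H))
v(Q) = 3465/13858 (v(Q) = (42 + (1/13)² - 13*1/13)/164 = (42 + 1/169 - 1)*(1/164) = (6930/169)*(1/164) = 3465/13858)
l = -650 (l = -26*(-25 + 50) = -26*25 = -650)
l + v(-10) = -650 + 3465/13858 = -9004235/13858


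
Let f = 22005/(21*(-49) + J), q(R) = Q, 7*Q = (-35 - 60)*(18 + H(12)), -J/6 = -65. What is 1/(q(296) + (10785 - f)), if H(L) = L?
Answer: 497/5174910 ≈ 9.6040e-5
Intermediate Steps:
J = 390 (J = -6*(-65) = 390)
Q = -2850/7 (Q = ((-35 - 60)*(18 + 12))/7 = (-95*30)/7 = (1/7)*(-2850) = -2850/7 ≈ -407.14)
q(R) = -2850/7
f = -2445/71 (f = 22005/(21*(-49) + 390) = 22005/(-1029 + 390) = 22005/(-639) = 22005*(-1/639) = -2445/71 ≈ -34.437)
1/(q(296) + (10785 - f)) = 1/(-2850/7 + (10785 - 1*(-2445/71))) = 1/(-2850/7 + (10785 + 2445/71)) = 1/(-2850/7 + 768180/71) = 1/(5174910/497) = 497/5174910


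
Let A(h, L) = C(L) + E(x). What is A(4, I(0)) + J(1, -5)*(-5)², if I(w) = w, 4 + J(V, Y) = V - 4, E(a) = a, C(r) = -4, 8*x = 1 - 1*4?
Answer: -1435/8 ≈ -179.38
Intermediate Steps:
x = -3/8 (x = (1 - 1*4)/8 = (1 - 4)/8 = (⅛)*(-3) = -3/8 ≈ -0.37500)
J(V, Y) = -8 + V (J(V, Y) = -4 + (V - 4) = -4 + (-4 + V) = -8 + V)
A(h, L) = -35/8 (A(h, L) = -4 - 3/8 = -35/8)
A(4, I(0)) + J(1, -5)*(-5)² = -35/8 + (-8 + 1)*(-5)² = -35/8 - 7*25 = -35/8 - 175 = -1435/8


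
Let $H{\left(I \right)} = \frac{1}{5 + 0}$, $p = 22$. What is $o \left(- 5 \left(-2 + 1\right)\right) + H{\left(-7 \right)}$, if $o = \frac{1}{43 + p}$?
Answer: $\frac{18}{65} \approx 0.27692$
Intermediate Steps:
$o = \frac{1}{65}$ ($o = \frac{1}{43 + 22} = \frac{1}{65} \approx 0.015385$)
$H{\left(I \right)} = \frac{1}{5}$
$o \left(- 5 \left(-2 + 1\right)\right) + H{\left(-7 \right)} = \frac{\left(-5\right) \left(-2 + 1\right)}{65} + \frac{1}{5} = \frac{\left(-5\right) \left(-1\right)}{65} + \frac{1}{5} = \frac{1}{65} \cdot 5 + \frac{1}{5} = \frac{1}{13} + \frac{1}{5} = \frac{18}{65}$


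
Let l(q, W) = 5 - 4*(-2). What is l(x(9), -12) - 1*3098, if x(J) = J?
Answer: -3085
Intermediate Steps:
l(q, W) = 13 (l(q, W) = 5 + 8 = 13)
l(x(9), -12) - 1*3098 = 13 - 1*3098 = 13 - 3098 = -3085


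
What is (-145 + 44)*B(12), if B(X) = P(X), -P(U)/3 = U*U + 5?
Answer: 45147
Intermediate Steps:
P(U) = -15 - 3*U**2 (P(U) = -3*(U*U + 5) = -3*(U**2 + 5) = -3*(5 + U**2) = -15 - 3*U**2)
B(X) = -15 - 3*X**2
(-145 + 44)*B(12) = (-145 + 44)*(-15 - 3*12**2) = -101*(-15 - 3*144) = -101*(-15 - 432) = -101*(-447) = 45147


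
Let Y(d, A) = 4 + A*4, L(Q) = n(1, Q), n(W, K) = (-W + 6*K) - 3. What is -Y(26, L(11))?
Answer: -252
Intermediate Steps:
n(W, K) = -3 - W + 6*K
L(Q) = -4 + 6*Q (L(Q) = -3 - 1*1 + 6*Q = -3 - 1 + 6*Q = -4 + 6*Q)
Y(d, A) = 4 + 4*A
-Y(26, L(11)) = -(4 + 4*(-4 + 6*11)) = -(4 + 4*(-4 + 66)) = -(4 + 4*62) = -(4 + 248) = -1*252 = -252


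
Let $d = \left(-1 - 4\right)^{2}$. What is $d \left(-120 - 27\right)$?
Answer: $-3675$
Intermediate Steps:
$d = 25$ ($d = \left(-5\right)^{2} = 25$)
$d \left(-120 - 27\right) = 25 \left(-120 - 27\right) = 25 \left(-147\right) = -3675$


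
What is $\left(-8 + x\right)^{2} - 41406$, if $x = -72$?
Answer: $-35006$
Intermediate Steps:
$\left(-8 + x\right)^{2} - 41406 = \left(-8 - 72\right)^{2} - 41406 = \left(-80\right)^{2} - 41406 = 6400 - 41406 = -35006$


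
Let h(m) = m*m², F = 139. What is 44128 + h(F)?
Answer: 2729747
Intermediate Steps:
h(m) = m³
44128 + h(F) = 44128 + 139³ = 44128 + 2685619 = 2729747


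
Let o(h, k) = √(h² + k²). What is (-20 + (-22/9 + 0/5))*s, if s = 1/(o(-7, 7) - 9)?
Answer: -202/17 - 1414*√2/153 ≈ -24.952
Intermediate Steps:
s = 1/(-9 + 7*√2) (s = 1/(√((-7)² + 7²) - 9) = 1/(√(49 + 49) - 9) = 1/(√98 - 9) = 1/(7*√2 - 9) = 1/(-9 + 7*√2) ≈ 1.1117)
(-20 + (-22/9 + 0/5))*s = (-20 + (-22/9 + 0/5))*(9/17 + 7*√2/17) = (-20 + (-22*⅑ + 0*(⅕)))*(9/17 + 7*√2/17) = (-20 + (-22/9 + 0))*(9/17 + 7*√2/17) = (-20 - 22/9)*(9/17 + 7*√2/17) = -202*(9/17 + 7*√2/17)/9 = -202/17 - 1414*√2/153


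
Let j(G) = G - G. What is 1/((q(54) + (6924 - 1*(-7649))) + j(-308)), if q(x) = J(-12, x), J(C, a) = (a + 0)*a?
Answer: 1/17489 ≈ 5.7179e-5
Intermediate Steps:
j(G) = 0
J(C, a) = a² (J(C, a) = a*a = a²)
q(x) = x²
1/((q(54) + (6924 - 1*(-7649))) + j(-308)) = 1/((54² + (6924 - 1*(-7649))) + 0) = 1/((2916 + (6924 + 7649)) + 0) = 1/((2916 + 14573) + 0) = 1/(17489 + 0) = 1/17489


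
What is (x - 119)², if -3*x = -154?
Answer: 41209/9 ≈ 4578.8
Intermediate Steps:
x = 154/3 (x = -⅓*(-154) = 154/3 ≈ 51.333)
(x - 119)² = (154/3 - 119)² = (-203/3)² = 41209/9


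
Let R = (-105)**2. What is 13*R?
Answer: 143325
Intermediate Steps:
R = 11025
13*R = 13*11025 = 143325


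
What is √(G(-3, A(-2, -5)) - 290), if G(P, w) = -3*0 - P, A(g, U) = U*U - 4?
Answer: I*√287 ≈ 16.941*I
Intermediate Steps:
A(g, U) = -4 + U² (A(g, U) = U² - 4 = -4 + U²)
G(P, w) = -P (G(P, w) = 0 - P = -P)
√(G(-3, A(-2, -5)) - 290) = √(-1*(-3) - 290) = √(3 - 290) = √(-287) = I*√287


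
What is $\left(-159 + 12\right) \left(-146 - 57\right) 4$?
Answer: $119364$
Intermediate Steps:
$\left(-159 + 12\right) \left(-146 - 57\right) 4 = \left(-147\right) \left(-203\right) 4 = 29841 \cdot 4 = 119364$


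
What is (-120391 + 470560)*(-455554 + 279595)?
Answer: -61615387071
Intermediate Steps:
(-120391 + 470560)*(-455554 + 279595) = 350169*(-175959) = -61615387071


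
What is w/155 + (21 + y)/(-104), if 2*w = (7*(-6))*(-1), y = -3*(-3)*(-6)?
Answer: 7299/16120 ≈ 0.45279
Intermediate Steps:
y = -54 (y = 9*(-6) = -54)
w = 21 (w = ((7*(-6))*(-1))/2 = (-42*(-1))/2 = (1/2)*42 = 21)
w/155 + (21 + y)/(-104) = 21/155 + (21 - 54)/(-104) = 21*(1/155) - 33*(-1/104) = 21/155 + 33/104 = 7299/16120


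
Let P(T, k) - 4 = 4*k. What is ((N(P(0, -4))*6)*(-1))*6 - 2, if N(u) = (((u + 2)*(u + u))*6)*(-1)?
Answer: 51838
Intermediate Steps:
P(T, k) = 4 + 4*k
N(u) = -12*u*(2 + u) (N(u) = (((2 + u)*(2*u))*6)*(-1) = ((2*u*(2 + u))*6)*(-1) = (12*u*(2 + u))*(-1) = -12*u*(2 + u))
((N(P(0, -4))*6)*(-1))*6 - 2 = ((-12*(4 + 4*(-4))*(2 + (4 + 4*(-4)))*6)*(-1))*6 - 2 = ((-12*(4 - 16)*(2 + (4 - 16))*6)*(-1))*6 - 2 = ((-12*(-12)*(2 - 12)*6)*(-1))*6 - 2 = ((-12*(-12)*(-10)*6)*(-1))*6 - 2 = (-1440*6*(-1))*6 - 2 = -8640*(-1)*6 - 2 = 8640*6 - 2 = 51840 - 2 = 51838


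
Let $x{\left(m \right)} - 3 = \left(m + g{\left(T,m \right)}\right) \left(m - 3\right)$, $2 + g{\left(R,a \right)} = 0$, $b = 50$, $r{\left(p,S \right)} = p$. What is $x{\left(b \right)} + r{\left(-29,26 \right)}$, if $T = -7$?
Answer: $2230$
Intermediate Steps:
$g{\left(R,a \right)} = -2$ ($g{\left(R,a \right)} = -2 + 0 = -2$)
$x{\left(m \right)} = 3 + \left(-3 + m\right) \left(-2 + m\right)$ ($x{\left(m \right)} = 3 + \left(m - 2\right) \left(m - 3\right) = 3 + \left(-2 + m\right) \left(-3 + m\right) = 3 + \left(-3 + m\right) \left(-2 + m\right)$)
$x{\left(b \right)} + r{\left(-29,26 \right)} = \left(9 + 50^{2} - 250\right) - 29 = \left(9 + 2500 - 250\right) - 29 = 2259 - 29 = 2230$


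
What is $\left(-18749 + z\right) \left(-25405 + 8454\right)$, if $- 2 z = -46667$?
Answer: $- \frac{155423719}{2} \approx -7.7712 \cdot 10^{7}$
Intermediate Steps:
$z = \frac{46667}{2}$ ($z = \left(- \frac{1}{2}\right) \left(-46667\right) = \frac{46667}{2} \approx 23334.0$)
$\left(-18749 + z\right) \left(-25405 + 8454\right) = \left(-18749 + \frac{46667}{2}\right) \left(-25405 + 8454\right) = \frac{9169}{2} \left(-16951\right) = - \frac{155423719}{2}$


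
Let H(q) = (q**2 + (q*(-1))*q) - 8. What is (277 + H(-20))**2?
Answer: 72361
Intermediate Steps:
H(q) = -8 (H(q) = (q**2 + (-q)*q) - 8 = (q**2 - q**2) - 8 = 0 - 8 = -8)
(277 + H(-20))**2 = (277 - 8)**2 = 269**2 = 72361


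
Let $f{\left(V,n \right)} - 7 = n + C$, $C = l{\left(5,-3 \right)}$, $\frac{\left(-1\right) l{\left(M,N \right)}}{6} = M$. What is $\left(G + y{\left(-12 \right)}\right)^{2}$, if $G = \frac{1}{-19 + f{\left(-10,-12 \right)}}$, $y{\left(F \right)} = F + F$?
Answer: $\frac{1682209}{2916} \approx 576.89$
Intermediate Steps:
$l{\left(M,N \right)} = - 6 M$
$C = -30$ ($C = \left(-6\right) 5 = -30$)
$y{\left(F \right)} = 2 F$
$f{\left(V,n \right)} = -23 + n$ ($f{\left(V,n \right)} = 7 + \left(n - 30\right) = 7 + \left(-30 + n\right) = -23 + n$)
$G = - \frac{1}{54}$ ($G = \frac{1}{-19 - 35} = \frac{1}{-54} = - \frac{1}{54} \approx -0.018519$)
$\left(G + y{\left(-12 \right)}\right)^{2} = \left(- \frac{1}{54} + 2 \left(-12\right)\right)^{2} = \left(- \frac{1}{54} - 24\right)^{2} = \left(- \frac{1297}{54}\right)^{2} = \frac{1682209}{2916}$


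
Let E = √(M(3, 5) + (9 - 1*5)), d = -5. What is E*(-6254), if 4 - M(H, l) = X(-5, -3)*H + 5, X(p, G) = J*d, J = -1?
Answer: -12508*I*√3 ≈ -21665.0*I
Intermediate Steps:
X(p, G) = 5 (X(p, G) = -1*(-5) = 5)
M(H, l) = -1 - 5*H (M(H, l) = 4 - (5*H + 5) = 4 - (5 + 5*H) = 4 + (-5 - 5*H) = -1 - 5*H)
E = 2*I*√3 (E = √((-1 - 5*3) + (9 - 1*5)) = √((-1 - 15) + (9 - 5)) = √(-16 + 4) = √(-12) = 2*I*√3 ≈ 3.4641*I)
E*(-6254) = (2*I*√3)*(-6254) = -12508*I*√3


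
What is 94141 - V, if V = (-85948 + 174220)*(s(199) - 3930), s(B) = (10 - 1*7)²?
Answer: 346208653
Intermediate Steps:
s(B) = 9 (s(B) = (10 - 7)² = 3² = 9)
V = -346114512 (V = (-85948 + 174220)*(9 - 3930) = 88272*(-3921) = -346114512)
94141 - V = 94141 - 1*(-346114512) = 94141 + 346114512 = 346208653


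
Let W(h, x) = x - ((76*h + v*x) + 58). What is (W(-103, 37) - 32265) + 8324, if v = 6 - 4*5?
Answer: -15616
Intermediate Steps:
v = -14 (v = 6 - 20 = -14)
W(h, x) = -58 - 76*h + 15*x (W(h, x) = x - ((76*h - 14*x) + 58) = x - ((-14*x + 76*h) + 58) = x - (58 - 14*x + 76*h) = x + (-58 - 76*h + 14*x) = -58 - 76*h + 15*x)
(W(-103, 37) - 32265) + 8324 = ((-58 - 76*(-103) + 15*37) - 32265) + 8324 = ((-58 + 7828 + 555) - 32265) + 8324 = (8325 - 32265) + 8324 = -23940 + 8324 = -15616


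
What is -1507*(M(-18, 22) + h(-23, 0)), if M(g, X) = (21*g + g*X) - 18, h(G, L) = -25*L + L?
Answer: 1193544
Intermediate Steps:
h(G, L) = -24*L
M(g, X) = -18 + 21*g + X*g (M(g, X) = (21*g + X*g) - 18 = -18 + 21*g + X*g)
-1507*(M(-18, 22) + h(-23, 0)) = -1507*((-18 + 21*(-18) + 22*(-18)) - 24*0) = -1507*((-18 - 378 - 396) + 0) = -1507*(-792 + 0) = -1507*(-792) = 1193544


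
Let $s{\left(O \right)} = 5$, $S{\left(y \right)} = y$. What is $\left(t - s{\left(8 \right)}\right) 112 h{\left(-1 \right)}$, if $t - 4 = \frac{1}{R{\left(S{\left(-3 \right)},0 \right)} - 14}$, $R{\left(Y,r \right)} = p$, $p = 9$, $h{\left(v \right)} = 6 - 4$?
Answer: $- \frac{1344}{5} \approx -268.8$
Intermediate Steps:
$h{\left(v \right)} = 2$ ($h{\left(v \right)} = 6 - 4 = 2$)
$R{\left(Y,r \right)} = 9$
$t = \frac{19}{5}$ ($t = 4 + \frac{1}{9 - 14} = 4 + \frac{1}{-5} = 4 - \frac{1}{5} = \frac{19}{5} \approx 3.8$)
$\left(t - s{\left(8 \right)}\right) 112 h{\left(-1 \right)} = \left(\frac{19}{5} - 5\right) 112 \cdot 2 = \left(- \frac{6}{5}\right) 112 \cdot 2 = \left(- \frac{672}{5}\right) 2 = - \frac{1344}{5}$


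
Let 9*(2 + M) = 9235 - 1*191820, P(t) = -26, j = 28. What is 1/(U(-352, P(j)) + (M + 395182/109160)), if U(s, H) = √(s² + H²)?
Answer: -4894856702263620/99265054183247811241 - 482594176800*√31145/99265054183247811241 ≈ -5.0169e-5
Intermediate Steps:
M = -182603/9 (M = -2 + (9235 - 1*191820)/9 = -2 + (9235 - 191820)/9 = -2 + (⅑)*(-182585) = -2 - 182585/9 = -182603/9 ≈ -20289.)
U(s, H) = √(H² + s²)
1/(U(-352, P(j)) + (M + 395182/109160)) = 1/(√((-26)² + (-352)²) + (-182603/9 + 395182/109160)) = 1/(√(676 + 123904) + (-182603/9 + 395182*(1/109160))) = 1/(√124580 + (-182603/9 + 197591/54580)) = 1/(2*√31145 - 9964693421/491220) = 1/(-9964693421/491220 + 2*√31145)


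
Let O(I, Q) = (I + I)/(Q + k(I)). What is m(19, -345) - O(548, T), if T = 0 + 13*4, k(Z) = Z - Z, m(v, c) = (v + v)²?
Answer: 18498/13 ≈ 1422.9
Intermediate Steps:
m(v, c) = 4*v² (m(v, c) = (2*v)² = 4*v²)
k(Z) = 0
T = 52 (T = 0 + 52 = 52)
O(I, Q) = 2*I/Q (O(I, Q) = (I + I)/(Q + 0) = (2*I)/Q = 2*I/Q)
m(19, -345) - O(548, T) = 4*19² - 2*548/52 = 4*361 - 2*548/52 = 1444 - 1*274/13 = 1444 - 274/13 = 18498/13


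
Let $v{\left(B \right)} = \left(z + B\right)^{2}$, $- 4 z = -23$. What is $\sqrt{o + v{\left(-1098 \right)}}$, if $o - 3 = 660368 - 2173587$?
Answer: $\frac{3 i \sqrt{569255}}{4} \approx 565.87 i$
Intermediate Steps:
$z = \frac{23}{4}$ ($z = \left(- \frac{1}{4}\right) \left(-23\right) = \frac{23}{4} \approx 5.75$)
$o = -1513216$ ($o = 3 + \left(660368 - 2173587\right) = 3 - 1513219 = -1513216$)
$v{\left(B \right)} = \left(\frac{23}{4} + B\right)^{2}$
$\sqrt{o + v{\left(-1098 \right)}} = \sqrt{-1513216 + \frac{\left(23 + 4 \left(-1098\right)\right)^{2}}{16}} = \sqrt{-1513216 + \frac{\left(23 - 4392\right)^{2}}{16}} = \sqrt{-1513216 + \frac{\left(-4369\right)^{2}}{16}} = \sqrt{-1513216 + \frac{1}{16} \cdot 19088161} = \sqrt{-1513216 + \frac{19088161}{16}} = \sqrt{- \frac{5123295}{16}} = \frac{3 i \sqrt{569255}}{4}$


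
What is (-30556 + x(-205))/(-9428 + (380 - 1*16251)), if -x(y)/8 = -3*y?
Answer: 35476/25299 ≈ 1.4023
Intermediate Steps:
x(y) = 24*y (x(y) = -(-24)*y = 24*y)
(-30556 + x(-205))/(-9428 + (380 - 1*16251)) = (-30556 + 24*(-205))/(-9428 + (380 - 1*16251)) = (-30556 - 4920)/(-9428 + (380 - 16251)) = -35476/(-9428 - 15871) = -35476/(-25299) = -35476*(-1/25299) = 35476/25299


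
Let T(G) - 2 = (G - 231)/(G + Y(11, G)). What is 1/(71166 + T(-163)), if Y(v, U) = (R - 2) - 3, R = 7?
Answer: 161/11458442 ≈ 1.4051e-5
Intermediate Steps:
Y(v, U) = 2 (Y(v, U) = (7 - 2) - 3 = 5 - 3 = 2)
T(G) = 2 + (-231 + G)/(2 + G) (T(G) = 2 + (G - 231)/(G + 2) = 2 + (-231 + G)/(2 + G))
1/(71166 + T(-163)) = 1/(71166 + (-227 + 3*(-163))/(2 - 163)) = 1/(71166 + (-227 - 489)/(-161)) = 1/(71166 - 1/161*(-716)) = 1/(71166 + 716/161) = 1/(11458442/161) = 161/11458442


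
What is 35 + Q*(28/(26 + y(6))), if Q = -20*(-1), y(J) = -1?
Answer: 287/5 ≈ 57.400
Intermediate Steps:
Q = 20
35 + Q*(28/(26 + y(6))) = 35 + 20*(28/(26 - 1)) = 35 + 20*(28/25) = 35 + 112/5 = 287/5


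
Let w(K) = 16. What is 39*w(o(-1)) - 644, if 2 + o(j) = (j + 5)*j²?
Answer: -20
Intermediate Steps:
o(j) = -2 + j²*(5 + j) (o(j) = -2 + (j + 5)*j² = -2 + (5 + j)*j² = -2 + j²*(5 + j))
39*w(o(-1)) - 644 = 39*16 - 644 = 624 - 644 = -20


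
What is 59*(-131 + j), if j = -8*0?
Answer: -7729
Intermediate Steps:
j = 0
59*(-131 + j) = 59*(-131 + 0) = 59*(-131) = -7729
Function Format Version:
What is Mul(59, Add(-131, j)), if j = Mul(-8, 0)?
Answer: -7729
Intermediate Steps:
j = 0
Mul(59, Add(-131, j)) = Mul(59, Add(-131, 0)) = Mul(59, -131) = -7729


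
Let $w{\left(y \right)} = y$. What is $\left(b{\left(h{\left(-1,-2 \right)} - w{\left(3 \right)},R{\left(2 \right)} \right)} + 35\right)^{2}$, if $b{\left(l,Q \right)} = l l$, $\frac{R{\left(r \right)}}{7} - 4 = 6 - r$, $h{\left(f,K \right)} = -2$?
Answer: $3600$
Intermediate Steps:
$R{\left(r \right)} = 70 - 7 r$ ($R{\left(r \right)} = 28 + 7 \left(6 - r\right) = 28 - \left(-42 + 7 r\right) = 70 - 7 r$)
$b{\left(l,Q \right)} = l^{2}$
$\left(b{\left(h{\left(-1,-2 \right)} - w{\left(3 \right)},R{\left(2 \right)} \right)} + 35\right)^{2} = \left(\left(-2 - 3\right)^{2} + 35\right)^{2} = \left(\left(-5\right)^{2} + 35\right)^{2} = \left(25 + 35\right)^{2} = 60^{2} = 3600$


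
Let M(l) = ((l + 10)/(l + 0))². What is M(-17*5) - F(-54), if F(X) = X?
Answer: 15831/289 ≈ 54.779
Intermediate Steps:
M(l) = (10 + l)²/l² (M(l) = ((10 + l)/l)² = (10 + l)²/l²)
M(-17*5) - F(-54) = (10 - 17*5)²/(-17*5)² - 1*(-54) = (10 - 85)²/(-85)² + 54 = (1/7225)*(-75)² + 54 = (1/7225)*5625 + 54 = 225/289 + 54 = 15831/289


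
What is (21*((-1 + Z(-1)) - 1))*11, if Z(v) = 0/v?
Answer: -462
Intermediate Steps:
Z(v) = 0
(21*((-1 + Z(-1)) - 1))*11 = (21*((-1 + 0) - 1))*11 = (21*(-1 - 1))*11 = (21*(-2))*11 = -42*11 = -462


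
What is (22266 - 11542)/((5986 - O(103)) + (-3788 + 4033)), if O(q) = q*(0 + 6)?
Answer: 10724/5613 ≈ 1.9106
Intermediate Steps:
O(q) = 6*q (O(q) = q*6 = 6*q)
(22266 - 11542)/((5986 - O(103)) + (-3788 + 4033)) = (22266 - 11542)/((5986 - 6*103) + (-3788 + 4033)) = 10724/((5986 - 1*618) + 245) = 10724/((5986 - 618) + 245) = 10724/(5368 + 245) = 10724/5613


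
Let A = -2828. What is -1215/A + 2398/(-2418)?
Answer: -1921837/3419052 ≈ -0.56210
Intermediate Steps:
-1215/A + 2398/(-2418) = -1215/(-2828) + 2398/(-2418) = -1215*(-1/2828) + 2398*(-1/2418) = 1215/2828 - 1199/1209 = -1921837/3419052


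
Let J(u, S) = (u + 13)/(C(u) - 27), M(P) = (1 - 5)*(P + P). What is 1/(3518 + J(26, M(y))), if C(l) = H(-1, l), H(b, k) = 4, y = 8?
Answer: 23/80875 ≈ 0.00028439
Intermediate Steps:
C(l) = 4
M(P) = -8*P
J(u, S) = -13/23 - u/23 (J(u, S) = (u + 13)/(4 - 27) = (13 + u)/(-23) = (13 + u)*(-1/23) = -13/23 - u/23)
1/(3518 + J(26, M(y))) = 1/(3518 + (-13/23 - 1/23*26)) = 1/(3518 + (-13/23 - 26/23)) = 1/(3518 - 39/23) = 1/(80875/23) = 23/80875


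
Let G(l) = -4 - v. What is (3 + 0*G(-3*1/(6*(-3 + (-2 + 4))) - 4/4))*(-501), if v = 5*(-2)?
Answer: -1503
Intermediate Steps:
v = -10
G(l) = 6 (G(l) = -4 - 1*(-10) = -4 + 10 = 6)
(3 + 0*G(-3*1/(6*(-3 + (-2 + 4))) - 4/4))*(-501) = (3 + 0*6)*(-501) = (3 + 0)*(-501) = 3*(-501) = -1503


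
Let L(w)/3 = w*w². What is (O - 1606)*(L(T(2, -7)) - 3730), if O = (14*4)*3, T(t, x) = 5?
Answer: 4824490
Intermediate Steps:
L(w) = 3*w³ (L(w) = 3*(w*w²) = 3*w³)
O = 168 (O = 56*3 = 168)
(O - 1606)*(L(T(2, -7)) - 3730) = (168 - 1606)*(3*5³ - 3730) = -1438*(3*125 - 3730) = -1438*(375 - 3730) = -1438*(-3355) = 4824490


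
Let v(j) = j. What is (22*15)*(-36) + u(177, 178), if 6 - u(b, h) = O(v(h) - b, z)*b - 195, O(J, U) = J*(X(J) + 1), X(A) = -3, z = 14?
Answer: -11325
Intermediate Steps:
O(J, U) = -2*J (O(J, U) = J*(-3 + 1) = J*(-2) = -2*J)
u(b, h) = 201 - b*(-2*h + 2*b) (u(b, h) = 6 - ((-2*(h - b))*b - 195) = 6 - ((-2*h + 2*b)*b - 195) = 6 - (b*(-2*h + 2*b) - 195) = 6 - (-195 + b*(-2*h + 2*b)) = 6 + (195 - b*(-2*h + 2*b)) = 201 - b*(-2*h + 2*b))
(22*15)*(-36) + u(177, 178) = (22*15)*(-36) + (201 - 2*177*(177 - 1*178)) = 330*(-36) + (201 - 2*177*(177 - 178)) = -11880 + (201 - 2*177*(-1)) = -11880 + (201 + 354) = -11880 + 555 = -11325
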